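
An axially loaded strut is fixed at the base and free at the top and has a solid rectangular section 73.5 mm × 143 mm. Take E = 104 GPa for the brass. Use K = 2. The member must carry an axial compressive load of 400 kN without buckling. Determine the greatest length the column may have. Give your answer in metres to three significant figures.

L_max ≈ 1.74 m

Buckling occurs about the weak axis: I_min = h·b³/12 with b = 73.5 mm (the shorter side).
I_min = 143×73.5³/12 = 4.732×10^6 mm⁴
I = 4.732×10^-6 m⁴
At the buckling limit P_cr = P = 4.000×10^5 N
From P_cr = π²EI/(K·L)²:  L = (1/K)·√(π²EI/P_cr) = (1/2)·√(π²×1.04×10^11×4.732×10^-6/4.000×10^5)
L = 1.74 m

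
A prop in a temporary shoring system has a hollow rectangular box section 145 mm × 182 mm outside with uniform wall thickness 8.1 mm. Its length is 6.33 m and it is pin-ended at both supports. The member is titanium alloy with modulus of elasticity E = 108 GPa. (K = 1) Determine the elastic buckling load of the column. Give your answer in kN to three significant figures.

P_cr ≈ 445 kN

Inner dimensions: h_i = 182 − 2×8.1 = 165.8 mm, b_i = 145 − 2×8.1 = 128.8 mm
Weak-axis I_min = (h_o·b_o³ − h_i·b_i³)/12 with b_o = 145, b_i = 128.8 mm (shorter outer/inner sides).
I_min = (182×145³ − 165.8×128.8³)/12 = 1.672×10^7 mm⁴
I = 1.672×10^7 mm⁴ = 1.672×10^-5 m⁴
Effective length L_e = K·L = 1 × 6.33 = 6.330 m
P_cr = π²EI / L_e² = π² × 108×10⁹ × 1.672×10^-5 / 6.330² = 4.447×10^5 N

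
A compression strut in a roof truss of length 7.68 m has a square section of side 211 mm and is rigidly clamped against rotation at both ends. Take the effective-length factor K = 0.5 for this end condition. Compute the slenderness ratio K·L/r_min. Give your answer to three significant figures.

For a square r = a/√12 = 211/√12 = 60.91 mm
L_e = K·L = 0.5 × 7.68 m = 3.840 m = 3840.0 mm
λ = L_e / r_min = 3840.0 / 60.91 = 63.0

λ ≈ 63.0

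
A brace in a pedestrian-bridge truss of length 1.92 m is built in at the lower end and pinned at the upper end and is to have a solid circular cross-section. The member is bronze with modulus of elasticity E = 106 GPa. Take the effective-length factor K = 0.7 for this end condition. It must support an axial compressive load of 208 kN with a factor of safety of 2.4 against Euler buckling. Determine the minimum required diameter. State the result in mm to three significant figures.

d ≈ 64.7 mm

Required P_cr = n·P = 2.4 × 208 = 499.2 kN
L_e = K·L = 0.7 × 1.92 = 1.344 m
Required I = P_cr·L_e²/(π²E) = 4.992×10^5 × 1.344² / (π² × 1.06×10^11) = 8.619×10^-7 m⁴
I_req = 8.619×10^5 mm⁴
Solid circle: I = πd⁴/64  ⇒  d = (64I/π)^(1/4) = (64×8.619×10^5/π)^(1/4) = 64.7 mm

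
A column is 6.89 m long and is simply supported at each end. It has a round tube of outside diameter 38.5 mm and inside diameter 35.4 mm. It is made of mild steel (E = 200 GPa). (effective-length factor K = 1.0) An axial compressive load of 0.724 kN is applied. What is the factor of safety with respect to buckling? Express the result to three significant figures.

d_o = 38.5 mm, d_i = 35.4 mm
I = π(d_o⁴ − d_i⁴)/64 = π(38.5⁴ − 35.40⁴)/64 = 3.076×10^4 mm⁴
I = 3.076×10^4 mm⁴ = 3.076×10^-8 m⁴
Effective length L_e = K·L = 1 × 6.89 = 6.890 m
P_cr = π²EI / L_e² = π² × 200×10⁹ × 3.076×10^-8 / 6.890² = 1.279×10^3 N
Factor of safety n = P_cr / P = 1.2791 / 0.724 = 1.77

n ≈ 1.77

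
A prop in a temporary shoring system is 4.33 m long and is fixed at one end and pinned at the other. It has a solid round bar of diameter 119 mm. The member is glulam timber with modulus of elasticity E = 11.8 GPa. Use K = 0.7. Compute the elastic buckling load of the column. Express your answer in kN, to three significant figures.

P_cr ≈ 125 kN

I = πd⁴/64 = π×119⁴/64 = 9.844×10^6 mm⁴
I = 9.844×10^6 mm⁴ = 9.844×10^-6 m⁴
Effective length L_e = K·L = 0.7 × 4.33 = 3.031 m
P_cr = π²EI / L_e² = π² × 11.8×10⁹ × 9.844×10^-6 / 3.031² = 1.248×10^5 N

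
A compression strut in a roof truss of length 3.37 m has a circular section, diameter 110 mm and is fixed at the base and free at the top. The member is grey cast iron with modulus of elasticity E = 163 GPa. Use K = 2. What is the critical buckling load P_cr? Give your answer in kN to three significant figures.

P_cr ≈ 255 kN

I = πd⁴/64 = π×110⁴/64 = 7.187×10^6 mm⁴
I = 7.187×10^6 mm⁴ = 7.187×10^-6 m⁴
Effective length L_e = K·L = 2 × 3.37 = 6.740 m
P_cr = π²EI / L_e² = π² × 163×10⁹ × 7.187×10^-6 / 6.740² = 2.545×10^5 N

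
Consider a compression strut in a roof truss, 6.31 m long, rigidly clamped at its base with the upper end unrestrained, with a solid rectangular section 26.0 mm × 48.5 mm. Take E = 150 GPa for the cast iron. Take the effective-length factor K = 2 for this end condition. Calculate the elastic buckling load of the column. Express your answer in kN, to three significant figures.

Buckling occurs about the weak axis: I_min = h·b³/12 with b = 26.0 mm (the shorter side).
I_min = 48.5×26.0³/12 = 7.104×10^4 mm⁴
I = 7.104×10^4 mm⁴ = 7.104×10^-8 m⁴
Effective length L_e = K·L = 2 × 6.31 = 12.62 m
P_cr = π²EI / L_e² = π² × 150×10⁹ × 7.104×10^-8 / 12.62² = 660.3 N

P_cr ≈ 0.660 kN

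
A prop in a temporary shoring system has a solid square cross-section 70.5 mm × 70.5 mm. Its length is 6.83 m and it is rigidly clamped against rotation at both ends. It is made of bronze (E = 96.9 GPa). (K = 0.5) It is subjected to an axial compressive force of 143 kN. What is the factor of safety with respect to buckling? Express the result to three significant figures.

n ≈ 1.18

I = a⁴/12 = 70.5⁴/12 = 2.059×10^6 mm⁴
I = 2.059×10^6 mm⁴ = 2.059×10^-6 m⁴
Effective length L_e = K·L = 0.5 × 6.83 = 3.415 m
P_cr = π²EI / L_e² = π² × 96.9×10⁹ × 2.059×10^-6 / 3.415² = 1.688×10^5 N
Factor of safety n = P_cr / P = 168.82 / 143 = 1.18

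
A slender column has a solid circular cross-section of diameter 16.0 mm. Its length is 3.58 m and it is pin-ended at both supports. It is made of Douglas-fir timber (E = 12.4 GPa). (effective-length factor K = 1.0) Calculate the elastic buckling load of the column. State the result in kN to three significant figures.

P_cr ≈ 0.0307 kN

I = πd⁴/64 = π×16.0⁴/64 = 3.217×10^3 mm⁴
I = 3.217×10^3 mm⁴ = 3.217×10^-9 m⁴
Effective length L_e = K·L = 1 × 3.58 = 3.580 m
P_cr = π²EI / L_e² = π² × 12.4×10⁹ × 3.217×10^-9 / 3.580² = 30.72 N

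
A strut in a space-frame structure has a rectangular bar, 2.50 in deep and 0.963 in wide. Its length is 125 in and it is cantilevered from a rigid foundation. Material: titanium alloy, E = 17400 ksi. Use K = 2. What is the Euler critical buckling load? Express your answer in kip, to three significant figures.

Buckling occurs about the weak axis: I_min = h·b³/12 with b = 0.963 in (the shorter side).
I_min = 2.50×0.963³/12 = 0.1861 in⁴
Effective length L_e = K·L = 2 × 125 = 250.0 in
P_cr = π²EI / L_e² = π² × 17400×10³ × 0.1861 / 250.0² = 511.2 lb

P_cr ≈ 0.511 kip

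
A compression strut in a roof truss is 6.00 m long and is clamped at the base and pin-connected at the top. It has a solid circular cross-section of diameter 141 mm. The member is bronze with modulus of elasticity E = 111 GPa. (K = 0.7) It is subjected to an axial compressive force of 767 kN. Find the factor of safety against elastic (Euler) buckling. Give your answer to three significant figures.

n ≈ 1.57

I = πd⁴/64 = π×141⁴/64 = 1.940×10^7 mm⁴
I = 1.940×10^7 mm⁴ = 1.940×10^-5 m⁴
Effective length L_e = K·L = 0.7 × 6.00 = 4.200 m
P_cr = π²EI / L_e² = π² × 111×10⁹ × 1.940×10^-5 / 4.200² = 1.205×10^6 N
Factor of safety n = P_cr / P = 1205.0 / 767 = 1.57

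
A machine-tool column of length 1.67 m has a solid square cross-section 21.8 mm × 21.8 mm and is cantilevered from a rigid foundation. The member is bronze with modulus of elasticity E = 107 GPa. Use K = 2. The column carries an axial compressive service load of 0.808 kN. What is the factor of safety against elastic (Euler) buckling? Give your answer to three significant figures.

I = a⁴/12 = 21.8⁴/12 = 1.882×10^4 mm⁴
I = 1.882×10^4 mm⁴ = 1.882×10^-8 m⁴
Effective length L_e = K·L = 2 × 1.67 = 3.340 m
P_cr = π²EI / L_e² = π² × 107×10⁹ × 1.882×10^-8 / 3.340² = 1.782×10^3 N
Factor of safety n = P_cr / P = 1.7817 / 0.808 = 2.21

n ≈ 2.21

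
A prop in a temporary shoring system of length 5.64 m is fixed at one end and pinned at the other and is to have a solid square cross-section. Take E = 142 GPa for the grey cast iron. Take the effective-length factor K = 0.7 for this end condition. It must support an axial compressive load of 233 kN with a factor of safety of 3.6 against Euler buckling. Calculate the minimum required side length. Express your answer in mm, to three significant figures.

Required P_cr = n·P = 3.6 × 233 = 838.8 kN
L_e = K·L = 0.7 × 5.64 = 3.948 m
Required I = P_cr·L_e²/(π²E) = 8.388×10^5 × 3.948² / (π² × 1.42×10^11) = 9.329×10^-6 m⁴
I_req = 9.329×10^6 mm⁴
Solid square: I = a⁴/12  ⇒  a = (12I)^(1/4) = (12×9.329×10^6)^(1/4) = 103 mm

a ≈ 103 mm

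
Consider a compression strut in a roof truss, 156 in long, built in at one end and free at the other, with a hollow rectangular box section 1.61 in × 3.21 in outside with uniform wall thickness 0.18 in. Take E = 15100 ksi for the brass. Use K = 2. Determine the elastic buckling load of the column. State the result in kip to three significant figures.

Inner dimensions: h_i = 3.21 − 2×0.18 = 2.850 in, b_i = 1.61 − 2×0.18 = 1.250 in
Weak-axis I_min = (h_o·b_o³ − h_i·b_i³)/12 with b_o = 1.61, b_i = 1.250 in (shorter outer/inner sides).
I_min = (3.21×1.61³ − 2.850×1.250³)/12 = 0.6525 in⁴
Effective length L_e = K·L = 2 × 156 = 312.0 in
P_cr = π²EI / L_e² = π² × 15100×10³ × 0.6525 / 312.0² = 998.9 lb

P_cr ≈ 0.999 kip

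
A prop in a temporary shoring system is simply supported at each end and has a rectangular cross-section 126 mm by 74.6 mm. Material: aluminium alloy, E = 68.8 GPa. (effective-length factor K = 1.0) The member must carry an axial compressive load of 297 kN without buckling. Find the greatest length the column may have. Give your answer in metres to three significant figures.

L_max ≈ 3.16 m

Buckling occurs about the weak axis: I_min = h·b³/12 with b = 74.6 mm (the shorter side).
I_min = 126×74.6³/12 = 4.359×10^6 mm⁴
I = 4.359×10^-6 m⁴
At the buckling limit P_cr = P = 2.970×10^5 N
From P_cr = π²EI/(K·L)²:  L = (1/K)·√(π²EI/P_cr) = (1/1)·√(π²×6.88×10^10×4.359×10^-6/2.970×10^5)
L = 3.16 m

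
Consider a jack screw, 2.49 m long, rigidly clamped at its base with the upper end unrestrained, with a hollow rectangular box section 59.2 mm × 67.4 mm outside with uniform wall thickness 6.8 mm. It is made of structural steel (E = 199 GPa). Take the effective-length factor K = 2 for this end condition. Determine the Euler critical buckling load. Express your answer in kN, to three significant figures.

P_cr ≈ 58.6 kN

Inner dimensions: h_i = 67.4 − 2×6.8 = 53.80 mm, b_i = 59.2 − 2×6.8 = 45.60 mm
Weak-axis I_min = (h_o·b_o³ − h_i·b_i³)/12 with b_o = 59.2, b_i = 45.60 mm (shorter outer/inner sides).
I_min = (67.4×59.2³ − 53.80×45.60³)/12 = 7.402×10^5 mm⁴
I = 7.402×10^5 mm⁴ = 7.402×10^-7 m⁴
Effective length L_e = K·L = 2 × 2.49 = 4.980 m
P_cr = π²EI / L_e² = π² × 199×10⁹ × 7.402×10^-7 / 4.980² = 5.862×10^4 N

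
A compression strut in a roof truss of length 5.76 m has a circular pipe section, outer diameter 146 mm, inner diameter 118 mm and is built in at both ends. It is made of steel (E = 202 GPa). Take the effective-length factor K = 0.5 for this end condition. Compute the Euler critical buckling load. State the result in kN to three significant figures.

P_cr ≈ 3070 kN

d_o = 146 mm, d_i = 118 mm
I = π(d_o⁴ − d_i⁴)/64 = π(146⁴ − 118.0⁴)/64 = 1.279×10^7 mm⁴
I = 1.279×10^7 mm⁴ = 1.279×10^-5 m⁴
Effective length L_e = K·L = 0.5 × 5.76 = 2.880 m
P_cr = π²EI / L_e² = π² × 202×10⁹ × 1.279×10^-5 / 2.880² = 3.074×10^6 N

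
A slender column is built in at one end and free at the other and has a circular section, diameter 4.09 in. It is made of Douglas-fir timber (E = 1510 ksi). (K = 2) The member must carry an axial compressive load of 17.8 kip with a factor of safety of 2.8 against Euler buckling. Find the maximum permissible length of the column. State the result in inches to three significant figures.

L_max ≈ 32.0 in

I = πd⁴/64 = π×4.09⁴/64 = 13.74 in⁴
Required critical load P_cr = n·P = 2.8 × 17.8 = 49.84 kip = 4.984×10^4 lb
From P_cr = π²EI/(K·L)²:  L = (1/K)·√(π²EI/P_cr) = (1/2)·√(π²×1.51×10^6×13.74/4.984×10^4)
L = 32.0 in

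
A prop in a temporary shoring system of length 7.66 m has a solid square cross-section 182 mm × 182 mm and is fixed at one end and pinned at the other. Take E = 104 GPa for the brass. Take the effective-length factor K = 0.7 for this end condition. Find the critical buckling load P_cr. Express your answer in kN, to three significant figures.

P_cr ≈ 3260 kN

I = a⁴/12 = 182⁴/12 = 9.143×10^7 mm⁴
I = 9.143×10^7 mm⁴ = 9.143×10^-5 m⁴
Effective length L_e = K·L = 0.7 × 7.66 = 5.362 m
P_cr = π²EI / L_e² = π² × 104×10⁹ × 9.143×10^-5 / 5.362² = 3.264×10^6 N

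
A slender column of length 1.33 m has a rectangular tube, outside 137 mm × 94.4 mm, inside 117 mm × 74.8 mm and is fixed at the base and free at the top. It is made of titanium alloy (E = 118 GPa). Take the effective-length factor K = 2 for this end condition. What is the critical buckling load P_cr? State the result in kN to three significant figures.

Weak-axis I_min = (h_o·b_o³ − h_i·b_i³)/12 with b_o = 94.4, b_i = 74.80 mm (shorter outer/inner sides).
I_min = (137×94.4³ − 117.0×74.80³)/12 = 5.524×10^6 mm⁴
I = 5.524×10^6 mm⁴ = 5.524×10^-6 m⁴
Effective length L_e = K·L = 2 × 1.33 = 2.660 m
P_cr = π²EI / L_e² = π² × 118×10⁹ × 5.524×10^-6 / 2.660² = 9.092×10^5 N

P_cr ≈ 909 kN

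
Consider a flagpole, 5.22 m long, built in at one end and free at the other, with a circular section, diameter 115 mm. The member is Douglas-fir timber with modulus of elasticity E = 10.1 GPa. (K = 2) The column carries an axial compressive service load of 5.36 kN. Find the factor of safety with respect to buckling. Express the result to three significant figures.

n ≈ 1.46

I = πd⁴/64 = π×115⁴/64 = 8.585×10^6 mm⁴
I = 8.585×10^6 mm⁴ = 8.585×10^-6 m⁴
Effective length L_e = K·L = 2 × 5.22 = 10.44 m
P_cr = π²EI / L_e² = π² × 10.1×10⁹ × 8.585×10^-6 / 10.44² = 7.852×10^3 N
Factor of safety n = P_cr / P = 7.8520 / 5.36 = 1.46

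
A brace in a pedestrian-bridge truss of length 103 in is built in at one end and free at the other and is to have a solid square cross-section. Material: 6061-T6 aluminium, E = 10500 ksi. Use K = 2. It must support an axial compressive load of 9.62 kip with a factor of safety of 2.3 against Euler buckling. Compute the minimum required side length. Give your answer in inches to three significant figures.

Required P_cr = n·P = 2.3 × 9.62 = 22.13 kip
L_e = K·L = 2 × 103 = 206.0 in
Required I = P_cr·L_e²/(π²E) = 2.213×10^4 × 206.0² / (π² × 1.05×10^7) = 9.060 in⁴
Solid square: I = a⁴/12  ⇒  a = (12I)^(1/4) = (12×9.060)^(1/4) = 3.23 in

a ≈ 3.23 in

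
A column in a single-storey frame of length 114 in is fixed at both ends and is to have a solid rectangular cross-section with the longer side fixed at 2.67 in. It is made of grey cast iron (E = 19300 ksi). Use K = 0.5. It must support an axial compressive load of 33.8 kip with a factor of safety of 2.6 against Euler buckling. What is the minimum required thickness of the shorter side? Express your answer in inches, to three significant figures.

b ≈ 1.89 in

Required P_cr = n·P = 2.6 × 33.8 = 87.88 kip
L_e = K·L = 0.5 × 114 = 57.00 in
Required I = P_cr·L_e²/(π²E) = 8.788×10^4 × 57.00² / (π² × 1.93×10^7) = 1.499 in⁴
Rectangle, weak axis: I_min = h·b³/12 with h = 2.67 in fixed  ⇒  b = (12I/h)^(1/3) = 1.89 in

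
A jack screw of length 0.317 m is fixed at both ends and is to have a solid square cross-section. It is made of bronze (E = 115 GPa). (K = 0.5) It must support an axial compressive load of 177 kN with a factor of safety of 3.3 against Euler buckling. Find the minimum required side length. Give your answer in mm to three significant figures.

a ≈ 19.8 mm

Required P_cr = n·P = 3.3 × 177 = 584.1 kN
L_e = K·L = 0.5 × 0.317 = 0.1585 m
Required I = P_cr·L_e²/(π²E) = 5.841×10^5 × 0.1585² / (π² × 1.15×10^11) = 1.293×10^-8 m⁴
I_req = 1.293×10^4 mm⁴
Solid square: I = a⁴/12  ⇒  a = (12I)^(1/4) = (12×1.293×10^4)^(1/4) = 19.8 mm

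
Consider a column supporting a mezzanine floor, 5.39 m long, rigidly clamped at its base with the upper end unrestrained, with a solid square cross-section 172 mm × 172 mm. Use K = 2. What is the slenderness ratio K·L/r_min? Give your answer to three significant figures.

I = a⁴/12 = 172⁴/12 = 7.293×10^7 mm⁴
A = 2.958×10^4 mm²;  r_min = √(I/A) = √(7.293×10^7/2.958×10^4) = 49.65 mm
L_e = K·L = 2 × 5.39 m = 10.78 m = 10780 mm
λ = L_e / r_min = 10780 / 49.65 = 217

λ ≈ 217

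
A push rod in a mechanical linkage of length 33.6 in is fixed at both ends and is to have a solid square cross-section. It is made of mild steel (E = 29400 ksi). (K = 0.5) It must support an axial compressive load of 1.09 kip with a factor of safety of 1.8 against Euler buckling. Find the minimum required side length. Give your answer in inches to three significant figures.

Required P_cr = n·P = 1.8 × 1.09 = 1.962 kip
L_e = K·L = 0.5 × 33.6 = 16.80 in
Required I = P_cr·L_e²/(π²E) = 1.962×10^3 × 16.80² / (π² × 2.94×10^7) = 1.908×10^-3 in⁴
Solid square: I = a⁴/12  ⇒  a = (12I)^(1/4) = (12×1.908×10^-3)^(1/4) = 0.389 in

a ≈ 0.389 in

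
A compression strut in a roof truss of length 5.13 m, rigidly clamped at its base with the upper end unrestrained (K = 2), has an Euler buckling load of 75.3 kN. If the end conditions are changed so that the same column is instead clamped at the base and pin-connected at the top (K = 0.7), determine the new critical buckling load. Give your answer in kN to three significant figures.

P_cr ≈ 615 kN

P_cr ∝ 1/K², so P_cr,new = P_cr,old × (K_old/K_new)² = 75.3 × (2/0.7)²
= 75.3 × 8.163 = 615 kN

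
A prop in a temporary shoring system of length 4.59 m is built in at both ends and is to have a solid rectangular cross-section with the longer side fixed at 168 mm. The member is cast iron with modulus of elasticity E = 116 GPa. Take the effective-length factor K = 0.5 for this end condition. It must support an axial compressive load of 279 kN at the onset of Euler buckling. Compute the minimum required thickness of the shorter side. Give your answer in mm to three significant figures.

b ≈ 45.1 mm

L_e = K·L = 0.5 × 4.59 = 2.295 m
Required I = P_cr·L_e²/(π²E) = 2.790×10^5 × 2.295² / (π² × 1.16×10^11) = 1.284×10^-6 m⁴
I_req = 1.284×10^6 mm⁴
Rectangle, weak axis: I_min = h·b³/12 with h = 168 mm fixed  ⇒  b = (12I/h)^(1/3) = 45.1 mm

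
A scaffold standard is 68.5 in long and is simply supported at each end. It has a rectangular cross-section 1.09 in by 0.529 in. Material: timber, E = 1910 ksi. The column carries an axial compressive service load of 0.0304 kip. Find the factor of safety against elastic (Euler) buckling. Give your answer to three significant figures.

Buckling occurs about the weak axis: I_min = h·b³/12 with b = 0.529 in (the shorter side).
I_min = 1.09×0.529³/12 = 1.345×10^-2 in⁴
Effective length L_e = K·L = 1 × 68.5 = 68.50 in
P_cr = π²EI / L_e² = π² × 1910×10³ × 1.345×10^-2 / 68.50² = 54.02 lb
Factor of safety n = P_cr / P = 0.054021 / 0.0304 = 1.78

n ≈ 1.78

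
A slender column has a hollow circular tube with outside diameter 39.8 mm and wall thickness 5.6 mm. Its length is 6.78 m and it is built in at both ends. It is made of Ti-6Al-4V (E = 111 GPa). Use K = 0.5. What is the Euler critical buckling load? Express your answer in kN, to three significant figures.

Inner diameter d_i = 39.8 − 2×5.6 = 28.60 mm
I = π(d_o⁴ − d_i⁴)/64 = π(39.8⁴ − 28.60⁴)/64 = 9.033×10^4 mm⁴
I = 9.033×10^4 mm⁴ = 9.033×10^-8 m⁴
Effective length L_e = K·L = 0.5 × 6.78 = 3.390 m
P_cr = π²EI / L_e² = π² × 111×10⁹ × 9.033×10^-8 / 3.390² = 8.611×10^3 N

P_cr ≈ 8.61 kN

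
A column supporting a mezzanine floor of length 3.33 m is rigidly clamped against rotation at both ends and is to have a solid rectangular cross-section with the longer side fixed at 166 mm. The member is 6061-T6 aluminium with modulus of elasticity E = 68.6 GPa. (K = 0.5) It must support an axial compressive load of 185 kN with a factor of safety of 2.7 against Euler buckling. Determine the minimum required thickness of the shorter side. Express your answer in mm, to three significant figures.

Required P_cr = n·P = 2.7 × 185 = 499.5 kN
L_e = K·L = 0.5 × 3.33 = 1.665 m
Required I = P_cr·L_e²/(π²E) = 4.995×10^5 × 1.665² / (π² × 6.86×10^10) = 2.045×10^-6 m⁴
I_req = 2.045×10^6 mm⁴
Rectangle, weak axis: I_min = h·b³/12 with h = 166 mm fixed  ⇒  b = (12I/h)^(1/3) = 52.9 mm

b ≈ 52.9 mm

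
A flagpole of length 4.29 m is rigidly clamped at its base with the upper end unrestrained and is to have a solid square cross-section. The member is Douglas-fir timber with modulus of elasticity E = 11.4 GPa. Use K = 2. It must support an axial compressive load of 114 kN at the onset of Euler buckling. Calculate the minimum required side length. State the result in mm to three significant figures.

L_e = K·L = 2 × 4.29 = 8.580 m
Required I = P_cr·L_e²/(π²E) = 1.140×10^5 × 8.580² / (π² × 1.14×10^10) = 7.459×10^-5 m⁴
I_req = 7.459×10^7 mm⁴
Solid square: I = a⁴/12  ⇒  a = (12I)^(1/4) = (12×7.459×10^7)^(1/4) = 173 mm

a ≈ 173 mm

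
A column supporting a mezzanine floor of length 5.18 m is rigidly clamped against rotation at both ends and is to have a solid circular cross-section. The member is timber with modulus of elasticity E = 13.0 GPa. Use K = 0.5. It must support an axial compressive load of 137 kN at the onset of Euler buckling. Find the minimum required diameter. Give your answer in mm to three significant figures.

L_e = K·L = 0.5 × 5.18 = 2.590 m
Required I = P_cr·L_e²/(π²E) = 1.370×10^5 × 2.590² / (π² × 1.30×10^10) = 7.163×10^-6 m⁴
I_req = 7.163×10^6 mm⁴
Solid circle: I = πd⁴/64  ⇒  d = (64I/π)^(1/4) = (64×7.163×10^6/π)^(1/4) = 110 mm

d ≈ 110 mm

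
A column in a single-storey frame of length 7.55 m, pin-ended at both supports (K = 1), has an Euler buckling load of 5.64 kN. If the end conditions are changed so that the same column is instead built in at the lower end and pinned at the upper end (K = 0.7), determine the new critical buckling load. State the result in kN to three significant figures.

P_cr ∝ 1/K², so P_cr,new = P_cr,old × (K_old/K_new)² = 5.64 × (1/0.7)²
= 5.64 × 2.041 = 11.5 kN

P_cr ≈ 11.5 kN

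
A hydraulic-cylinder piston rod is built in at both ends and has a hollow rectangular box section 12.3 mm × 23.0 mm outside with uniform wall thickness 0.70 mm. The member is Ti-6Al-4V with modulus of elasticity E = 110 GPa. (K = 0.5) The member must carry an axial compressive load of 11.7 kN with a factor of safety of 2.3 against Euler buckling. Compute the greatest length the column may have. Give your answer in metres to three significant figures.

Inner dimensions: h_i = 23.0 − 2×0.70 = 21.60 mm, b_i = 12.3 − 2×0.70 = 10.90 mm
Weak-axis I_min = (h_o·b_o³ − h_i·b_i³)/12 with b_o = 12.3, b_i = 10.90 mm (shorter outer/inner sides).
I_min = (23.0×12.3³ − 21.60×10.90³)/12 = 1.236×10^3 mm⁴
I = 1.236×10^-9 m⁴
Required critical load P_cr = n·P = 2.3 × 11.7 = 26.91 kN = 2.691×10^4 N
From P_cr = π²EI/(K·L)²:  L = (1/K)·√(π²EI/P_cr) = (1/0.5)·√(π²×1.10×10^11×1.236×10^-9/2.691×10^4)
L = 0.447 m

L_max ≈ 0.447 m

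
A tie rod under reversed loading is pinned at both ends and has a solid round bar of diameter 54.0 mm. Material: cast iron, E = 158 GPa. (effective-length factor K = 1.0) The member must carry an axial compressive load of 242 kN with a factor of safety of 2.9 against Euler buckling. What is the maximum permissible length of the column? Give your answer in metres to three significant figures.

L_max ≈ 0.963 m

I = πd⁴/64 = π×54.0⁴/64 = 4.174×10^5 mm⁴
I = 4.174×10^-7 m⁴
Required critical load P_cr = n·P = 2.9 × 242 = 701.8 kN = 7.018×10^5 N
From P_cr = π²EI/(K·L)²:  L = (1/K)·√(π²EI/P_cr) = (1/1)·√(π²×1.58×10^11×4.174×10^-7/7.018×10^5)
L = 0.963 m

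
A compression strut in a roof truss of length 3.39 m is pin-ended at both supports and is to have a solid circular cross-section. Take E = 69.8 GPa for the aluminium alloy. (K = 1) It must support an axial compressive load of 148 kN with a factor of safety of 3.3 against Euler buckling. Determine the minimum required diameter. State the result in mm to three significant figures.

Required P_cr = n·P = 3.3 × 148 = 488.4 kN
L_e = K·L = 1 × 3.39 = 3.390 m
Required I = P_cr·L_e²/(π²E) = 4.884×10^5 × 3.390² / (π² × 6.98×10^10) = 8.147×10^-6 m⁴
I_req = 8.147×10^6 mm⁴
Solid circle: I = πd⁴/64  ⇒  d = (64I/π)^(1/4) = (64×8.147×10^6/π)^(1/4) = 114 mm

d ≈ 114 mm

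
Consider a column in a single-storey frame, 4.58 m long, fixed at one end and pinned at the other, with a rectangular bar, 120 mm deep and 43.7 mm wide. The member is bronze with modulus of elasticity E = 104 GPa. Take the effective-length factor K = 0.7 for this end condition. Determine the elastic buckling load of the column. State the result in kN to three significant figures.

P_cr ≈ 83.3 kN

Buckling occurs about the weak axis: I_min = h·b³/12 with b = 43.7 mm (the shorter side).
I_min = 120×43.7³/12 = 8.345×10^5 mm⁴
I = 8.345×10^5 mm⁴ = 8.345×10^-7 m⁴
Effective length L_e = K·L = 0.7 × 4.58 = 3.206 m
P_cr = π²EI / L_e² = π² × 104×10⁹ × 8.345×10^-7 / 3.206² = 8.334×10^4 N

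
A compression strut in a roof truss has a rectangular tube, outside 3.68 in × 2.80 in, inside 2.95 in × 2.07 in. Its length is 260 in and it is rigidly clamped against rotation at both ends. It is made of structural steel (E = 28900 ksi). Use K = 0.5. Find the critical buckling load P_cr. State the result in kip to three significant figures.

Weak-axis I_min = (h_o·b_o³ − h_i·b_i³)/12 with b_o = 2.80, b_i = 2.070 in (shorter outer/inner sides).
I_min = (3.68×2.80³ − 2.950×2.070³)/12 = 4.551 in⁴
Effective length L_e = K·L = 0.5 × 260 = 130.0 in
P_cr = π²EI / L_e² = π² × 28900×10³ × 4.551 / 130.0² = 7.682×10^4 lb

P_cr ≈ 76.8 kip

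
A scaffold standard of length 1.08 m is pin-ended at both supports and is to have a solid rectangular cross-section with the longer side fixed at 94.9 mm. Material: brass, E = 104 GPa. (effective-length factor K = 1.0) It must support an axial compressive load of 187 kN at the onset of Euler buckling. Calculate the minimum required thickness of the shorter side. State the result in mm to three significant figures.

L_e = K·L = 1 × 1.08 = 1.080 m
Required I = P_cr·L_e²/(π²E) = 1.870×10^5 × 1.080² / (π² × 1.04×10^11) = 2.125×10^-7 m⁴
I_req = 2.125×10^5 mm⁴
Rectangle, weak axis: I_min = h·b³/12 with h = 94.9 mm fixed  ⇒  b = (12I/h)^(1/3) = 30.0 mm

b ≈ 30.0 mm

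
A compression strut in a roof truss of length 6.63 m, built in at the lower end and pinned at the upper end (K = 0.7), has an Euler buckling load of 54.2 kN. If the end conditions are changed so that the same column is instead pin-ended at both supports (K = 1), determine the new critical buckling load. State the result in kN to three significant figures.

P_cr ∝ 1/K², so P_cr,new = P_cr,old × (K_old/K_new)² = 54.2 × (0.7/1)²
= 54.2 × 0.4900 = 26.6 kN

P_cr ≈ 26.6 kN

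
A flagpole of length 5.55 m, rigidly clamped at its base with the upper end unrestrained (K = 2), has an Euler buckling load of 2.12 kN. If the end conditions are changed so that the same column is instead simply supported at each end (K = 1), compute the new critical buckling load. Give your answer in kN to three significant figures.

P_cr ≈ 8.48 kN

P_cr ∝ 1/K², so P_cr,new = P_cr,old × (K_old/K_new)² = 2.12 × (2/1)²
= 2.12 × 4.000 = 8.48 kN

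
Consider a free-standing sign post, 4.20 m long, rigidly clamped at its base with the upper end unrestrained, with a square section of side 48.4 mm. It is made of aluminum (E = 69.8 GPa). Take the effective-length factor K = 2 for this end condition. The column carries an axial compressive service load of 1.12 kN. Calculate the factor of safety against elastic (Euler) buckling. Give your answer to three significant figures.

n ≈ 3.99

I = a⁴/12 = 48.4⁴/12 = 4.573×10^5 mm⁴
I = 4.573×10^5 mm⁴ = 4.573×10^-7 m⁴
Effective length L_e = K·L = 2 × 4.20 = 8.400 m
P_cr = π²EI / L_e² = π² × 69.8×10⁹ × 4.573×10^-7 / 8.400² = 4.465×10^3 N
Factor of safety n = P_cr / P = 4.4647 / 1.12 = 3.99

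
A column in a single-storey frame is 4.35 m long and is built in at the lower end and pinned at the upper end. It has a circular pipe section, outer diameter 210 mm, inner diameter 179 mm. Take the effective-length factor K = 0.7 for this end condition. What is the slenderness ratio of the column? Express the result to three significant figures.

λ ≈ 44.1

d_o = 210 mm, d_i = 179 mm
I = π(d_o⁴ − d_i⁴)/64 = π(210⁴ − 179.0⁴)/64 = 4.507×10^7 mm⁴
A = 9.471×10^3 mm²;  r_min = √(I/A) = √(4.507×10^7/9.471×10^3) = 68.98 mm
L_e = K·L = 0.7 × 4.35 m = 3.045 m = 3045.0 mm
λ = L_e / r_min = 3045.0 / 68.98 = 44.1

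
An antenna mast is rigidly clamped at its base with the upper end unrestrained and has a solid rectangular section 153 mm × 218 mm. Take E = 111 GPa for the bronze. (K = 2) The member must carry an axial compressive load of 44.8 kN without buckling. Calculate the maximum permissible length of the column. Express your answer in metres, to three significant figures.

L_max ≈ 19.9 m

Buckling occurs about the weak axis: I_min = h·b³/12 with b = 153 mm (the shorter side).
I_min = 218×153³/12 = 6.507×10^7 mm⁴
I = 6.507×10^-5 m⁴
At the buckling limit P_cr = P = 4.480×10^4 N
From P_cr = π²EI/(K·L)²:  L = (1/K)·√(π²EI/P_cr) = (1/2)·√(π²×1.11×10^11×6.507×10^-5/4.480×10^4)
L = 19.9 m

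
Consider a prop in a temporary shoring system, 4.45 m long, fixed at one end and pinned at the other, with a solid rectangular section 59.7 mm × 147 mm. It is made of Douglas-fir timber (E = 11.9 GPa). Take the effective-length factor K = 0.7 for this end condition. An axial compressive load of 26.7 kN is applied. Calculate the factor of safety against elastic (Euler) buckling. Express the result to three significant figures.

Buckling occurs about the weak axis: I_min = h·b³/12 with b = 59.7 mm (the shorter side).
I_min = 147×59.7³/12 = 2.607×10^6 mm⁴
I = 2.607×10^6 mm⁴ = 2.607×10^-6 m⁴
Effective length L_e = K·L = 0.7 × 4.45 = 3.115 m
P_cr = π²EI / L_e² = π² × 11.9×10⁹ × 2.607×10^-6 / 3.115² = 3.155×10^4 N
Factor of safety n = P_cr / P = 31.549 / 26.7 = 1.18

n ≈ 1.18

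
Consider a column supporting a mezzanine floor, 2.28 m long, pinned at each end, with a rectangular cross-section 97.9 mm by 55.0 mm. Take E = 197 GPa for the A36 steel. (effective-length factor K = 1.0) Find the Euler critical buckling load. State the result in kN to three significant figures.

Buckling occurs about the weak axis: I_min = h·b³/12 with b = 55.0 mm (the shorter side).
I_min = 97.9×55.0³/12 = 1.357×10^6 mm⁴
I = 1.357×10^6 mm⁴ = 1.357×10^-6 m⁴
Effective length L_e = K·L = 1 × 2.28 = 2.280 m
P_cr = π²EI / L_e² = π² × 197×10⁹ × 1.357×10^-6 / 2.280² = 5.077×10^5 N

P_cr ≈ 508 kN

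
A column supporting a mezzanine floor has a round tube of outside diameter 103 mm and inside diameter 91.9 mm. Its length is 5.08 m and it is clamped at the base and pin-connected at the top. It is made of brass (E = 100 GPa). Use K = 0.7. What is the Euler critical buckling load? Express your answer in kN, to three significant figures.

P_cr ≈ 158 kN

d_o = 103 mm, d_i = 91.9 mm
I = π(d_o⁴ − d_i⁴)/64 = π(103⁴ − 91.90⁴)/64 = 2.024×10^6 mm⁴
I = 2.024×10^6 mm⁴ = 2.024×10^-6 m⁴
Effective length L_e = K·L = 0.7 × 5.08 = 3.556 m
P_cr = π²EI / L_e² = π² × 100×10⁹ × 2.024×10^-6 / 3.556² = 1.579×10^5 N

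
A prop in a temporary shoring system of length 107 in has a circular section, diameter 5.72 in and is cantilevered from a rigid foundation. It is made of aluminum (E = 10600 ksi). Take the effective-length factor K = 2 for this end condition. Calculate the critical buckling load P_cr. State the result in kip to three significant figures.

I = πd⁴/64 = π×5.72⁴/64 = 52.55 in⁴
Effective length L_e = K·L = 2 × 107 = 214.0 in
P_cr = π²EI / L_e² = π² × 10600×10³ × 52.55 / 214.0² = 1.200×10^5 lb

P_cr ≈ 120 kip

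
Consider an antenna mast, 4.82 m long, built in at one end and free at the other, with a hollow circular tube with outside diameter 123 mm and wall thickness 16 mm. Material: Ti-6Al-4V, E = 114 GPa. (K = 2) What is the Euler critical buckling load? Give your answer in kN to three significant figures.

Inner diameter d_i = 123 − 2×16 = 91.00 mm
I = π(d_o⁴ − d_i⁴)/64 = π(123⁴ − 91.00⁴)/64 = 7.869×10^6 mm⁴
I = 7.869×10^6 mm⁴ = 7.869×10^-6 m⁴
Effective length L_e = K·L = 2 × 4.82 = 9.640 m
P_cr = π²EI / L_e² = π² × 114×10⁹ × 7.869×10^-6 / 9.640² = 9.528×10^4 N

P_cr ≈ 95.3 kN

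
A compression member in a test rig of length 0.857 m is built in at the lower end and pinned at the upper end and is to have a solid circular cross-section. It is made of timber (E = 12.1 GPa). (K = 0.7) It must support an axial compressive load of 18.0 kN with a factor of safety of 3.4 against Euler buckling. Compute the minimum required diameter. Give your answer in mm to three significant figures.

d ≈ 44.0 mm

Required P_cr = n·P = 3.4 × 18.0 = 61.20 kN
L_e = K·L = 0.7 × 0.857 = 0.5999 m
Required I = P_cr·L_e²/(π²E) = 6.120×10^4 × 0.5999² / (π² × 1.21×10^10) = 1.844×10^-7 m⁴
I_req = 1.844×10^5 mm⁴
Solid circle: I = πd⁴/64  ⇒  d = (64I/π)^(1/4) = (64×1.844×10^5/π)^(1/4) = 44.0 mm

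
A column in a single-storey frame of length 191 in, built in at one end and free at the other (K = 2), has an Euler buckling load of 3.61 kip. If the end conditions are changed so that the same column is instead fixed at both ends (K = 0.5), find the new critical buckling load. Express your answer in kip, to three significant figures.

P_cr ∝ 1/K², so P_cr,new = P_cr,old × (K_old/K_new)² = 3.61 × (2/0.5)²
= 3.61 × 16.00 = 57.8 kip

P_cr ≈ 57.8 kip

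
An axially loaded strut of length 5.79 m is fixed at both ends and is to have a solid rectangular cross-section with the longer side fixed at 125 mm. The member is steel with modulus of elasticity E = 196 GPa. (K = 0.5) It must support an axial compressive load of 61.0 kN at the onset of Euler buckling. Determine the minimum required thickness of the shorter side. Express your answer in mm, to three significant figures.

L_e = K·L = 0.5 × 5.79 = 2.895 m
Required I = P_cr·L_e²/(π²E) = 6.100×10^4 × 2.895² / (π² × 1.96×10^11) = 2.643×10^-7 m⁴
I_req = 2.643×10^5 mm⁴
Rectangle, weak axis: I_min = h·b³/12 with h = 125 mm fixed  ⇒  b = (12I/h)^(1/3) = 29.4 mm

b ≈ 29.4 mm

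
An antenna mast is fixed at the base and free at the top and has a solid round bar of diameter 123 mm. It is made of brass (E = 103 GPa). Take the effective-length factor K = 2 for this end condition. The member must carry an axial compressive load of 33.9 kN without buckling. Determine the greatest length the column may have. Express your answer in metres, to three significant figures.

I = πd⁴/64 = π×123⁴/64 = 1.124×10^7 mm⁴
I = 1.124×10^-5 m⁴
At the buckling limit P_cr = P = 3.390×10^4 N
From P_cr = π²EI/(K·L)²:  L = (1/K)·√(π²EI/P_cr) = (1/2)·√(π²×1.03×10^11×1.124×10^-5/3.390×10^4)
L = 9.18 m

L_max ≈ 9.18 m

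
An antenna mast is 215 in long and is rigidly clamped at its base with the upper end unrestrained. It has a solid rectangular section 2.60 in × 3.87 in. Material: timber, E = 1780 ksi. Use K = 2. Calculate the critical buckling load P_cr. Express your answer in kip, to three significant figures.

Buckling occurs about the weak axis: I_min = h·b³/12 with b = 2.60 in (the shorter side).
I_min = 3.87×2.60³/12 = 5.668 in⁴
Effective length L_e = K·L = 2 × 215 = 430.0 in
P_cr = π²EI / L_e² = π² × 1780×10³ × 5.668 / 430.0² = 538.6 lb

P_cr ≈ 0.539 kip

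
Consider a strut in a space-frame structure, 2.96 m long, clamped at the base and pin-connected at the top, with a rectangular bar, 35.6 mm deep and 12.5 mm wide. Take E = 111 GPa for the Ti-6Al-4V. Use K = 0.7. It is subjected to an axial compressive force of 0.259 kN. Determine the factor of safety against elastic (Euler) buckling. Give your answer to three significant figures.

Buckling occurs about the weak axis: I_min = h·b³/12 with b = 12.5 mm (the shorter side).
I_min = 35.6×12.5³/12 = 5.794×10^3 mm⁴
I = 5.794×10^3 mm⁴ = 5.794×10^-9 m⁴
Effective length L_e = K·L = 0.7 × 2.96 = 2.072 m
P_cr = π²EI / L_e² = π² × 111×10⁹ × 5.794×10^-9 / 2.072² = 1.479×10^3 N
Factor of safety n = P_cr / P = 1.4786 / 0.259 = 5.71

n ≈ 5.71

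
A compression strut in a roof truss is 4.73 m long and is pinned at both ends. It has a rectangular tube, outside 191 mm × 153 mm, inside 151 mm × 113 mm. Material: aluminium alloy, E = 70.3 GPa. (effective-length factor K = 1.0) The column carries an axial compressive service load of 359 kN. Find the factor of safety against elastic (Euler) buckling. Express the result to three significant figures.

n ≈ 3.36

Weak-axis I_min = (h_o·b_o³ − h_i·b_i³)/12 with b_o = 153, b_i = 113.0 mm (shorter outer/inner sides).
I_min = (191×153³ − 151.0×113.0³)/12 = 3.885×10^7 mm⁴
I = 3.885×10^7 mm⁴ = 3.885×10^-5 m⁴
Effective length L_e = K·L = 1 × 4.73 = 4.730 m
P_cr = π²EI / L_e² = π² × 70.3×10⁹ × 3.885×10^-5 / 4.730² = 1.205×10^6 N
Factor of safety n = P_cr / P = 1204.8 / 359 = 3.36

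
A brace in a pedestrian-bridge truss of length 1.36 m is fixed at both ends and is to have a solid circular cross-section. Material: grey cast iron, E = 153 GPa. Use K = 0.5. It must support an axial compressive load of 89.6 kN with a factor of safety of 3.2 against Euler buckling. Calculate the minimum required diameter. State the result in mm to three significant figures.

Required P_cr = n·P = 3.2 × 89.6 = 286.7 kN
L_e = K·L = 0.5 × 1.36 = 0.6800 m
Required I = P_cr·L_e²/(π²E) = 2.867×10^5 × 0.6800² / (π² × 1.53×10^11) = 8.780×10^-8 m⁴
I_req = 8.780×10^4 mm⁴
Solid circle: I = πd⁴/64  ⇒  d = (64I/π)^(1/4) = (64×8.780×10^4/π)^(1/4) = 36.6 mm

d ≈ 36.6 mm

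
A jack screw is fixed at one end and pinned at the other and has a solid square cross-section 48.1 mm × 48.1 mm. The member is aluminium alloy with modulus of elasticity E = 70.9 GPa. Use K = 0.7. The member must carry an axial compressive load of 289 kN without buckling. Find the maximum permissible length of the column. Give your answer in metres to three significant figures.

L_max ≈ 1.48 m

I = a⁴/12 = 48.1⁴/12 = 4.461×10^5 mm⁴
I = 4.461×10^-7 m⁴
At the buckling limit P_cr = P = 2.890×10^5 N
From P_cr = π²EI/(K·L)²:  L = (1/K)·√(π²EI/P_cr) = (1/0.7)·√(π²×7.09×10^10×4.461×10^-7/2.890×10^5)
L = 1.48 m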